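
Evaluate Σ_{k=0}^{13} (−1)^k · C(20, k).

-27132

The partial alternating sum Σ_{k=0}^{13} (−1)^k C(20,k) = (−1)^13 C(19,13) = -27132.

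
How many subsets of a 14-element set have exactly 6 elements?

Choose the 6 positions: C(14,6) = 3003.

3003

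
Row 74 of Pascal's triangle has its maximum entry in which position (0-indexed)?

37

C(74,r) is maximized at r = 74/2 = 37.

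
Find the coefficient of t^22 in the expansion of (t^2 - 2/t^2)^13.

-26

General term: C(13,j)·(t^2)^j·(-2/t^2)^(13-j), with t-exponent 2j − 2(13−j) = 4j − 26.
Set 4j − 26 = 22: j = 12.
C(13,12) = 13; 1^12 = 1; (-2)^1 = -2.
Coefficient = 13 · 1 · (-2) = -26.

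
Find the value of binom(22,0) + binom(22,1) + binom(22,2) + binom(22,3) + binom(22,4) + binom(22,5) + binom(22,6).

110056

1 + 22 + 231 + 1540 + 7315 + 26334 + 74613 = 110056.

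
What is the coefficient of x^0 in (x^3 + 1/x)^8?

General term: C(8,j)·(x^3)^j·(1/x)^(8-j), with x-exponent 3j − 1(8−j) = 4j − 8.
Set 4j − 8 = 0: j = 2.
C(8,2) = 28; 1^2 = 1; 1^6 = 1.
Coefficient = 28 · 1 · 1 = 28.

28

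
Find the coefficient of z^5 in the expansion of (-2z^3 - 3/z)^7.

-22680

General term: C(7,j)·(-2z^3)^j·(-3/z)^(7-j), with z-exponent 3j − 1(7−j) = 4j − 7.
Set 4j − 7 = 5: j = 3.
C(7,3) = 35; (-2)^3 = -8; (-3)^4 = 81.
Coefficient = 35 · (-8) · 81 = -22680.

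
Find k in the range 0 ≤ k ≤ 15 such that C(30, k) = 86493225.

12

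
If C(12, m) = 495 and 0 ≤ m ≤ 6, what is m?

4

C(12,m) increases on 0 ≤ m ≤ 6. C(12,3) = 220 and C(12,4) = 495, so m = 4.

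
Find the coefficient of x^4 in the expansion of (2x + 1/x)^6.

192

General term: C(6,j)·(2x)^j·(1/x)^(6-j), with x-exponent 1j − 1(6−j) = 2j − 6.
Set 2j − 6 = 4: j = 5.
C(6,5) = 6; 2^5 = 32; 1^1 = 1.
Coefficient = 6 · 32 · 1 = 192.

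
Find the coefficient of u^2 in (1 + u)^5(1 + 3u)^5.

175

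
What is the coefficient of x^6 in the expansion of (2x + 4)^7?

1792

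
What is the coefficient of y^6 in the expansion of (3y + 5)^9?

7654500

The general term is C(9,j)·(3y)^j·(5)^(9-j); the y^6 term has j = 6.
C(9,6) = 84.
Coefficient = C(9,6) · 3^6 · 5^3 = 84 · 729 · 125 = 7654500.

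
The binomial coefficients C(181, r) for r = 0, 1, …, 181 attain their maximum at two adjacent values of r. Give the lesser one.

For odd n = 181, C(181,r) peaks at r = (n−1)/2 and (n+1)/2; the lesser is 90.

90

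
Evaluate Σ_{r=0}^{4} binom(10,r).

1 + 10 + 45 + 120 + 210 = 386.

386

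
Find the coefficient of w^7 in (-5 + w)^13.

The general term is C(13,j)·(-5)^j·(w)^(13-j); the w^7 term has j = 6.
C(13,6) = 1716.
Coefficient = C(13,6) · (-5)^6 = 1716 · 15625 = 26812500.

26812500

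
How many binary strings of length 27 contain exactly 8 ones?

2220075

Choose the 8 positions: C(27,8) = 2220075.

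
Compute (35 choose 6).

1623160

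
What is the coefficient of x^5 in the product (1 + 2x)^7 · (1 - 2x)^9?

-1344

Coefficient of x^5 = Σ_{j} C(7,j)·2^j·C(9,5-j)·(-2)^(5-j) for j from 0 to 5.
= (-4032) + 28224 + (-56448) + 40320 + (-10080) + 672 = -1344.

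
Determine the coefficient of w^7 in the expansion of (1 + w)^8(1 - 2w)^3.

-48

Coefficient of w^7 = Σ_{j} C(8,j)·1^j·C(3,7-j)·(-2)^(7-j) for j from 4 to 7.
= (-560) + 672 + (-168) + 8 = -48.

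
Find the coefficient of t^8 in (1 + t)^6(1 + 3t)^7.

Coefficient of t^8 = Σ_{j} C(6,j)·1^j·C(7,8-j)·3^(8-j) for j from 1 to 6.
= 13122 + 76545 + 102060 + 42525 + 5670 + 189 = 240111.

240111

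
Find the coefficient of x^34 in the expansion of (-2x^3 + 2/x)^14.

1490944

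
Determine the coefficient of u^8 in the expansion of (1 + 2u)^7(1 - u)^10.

Coefficient of u^8 = Σ_{j} C(7,j)·2^j·C(10,8-j)·(-1)^(8-j) for j from 0 to 7.
= 45 + (-1680) + 17640 + (-70560) + 117600 + (-80640) + 20160 + (-1280) = 1285.

1285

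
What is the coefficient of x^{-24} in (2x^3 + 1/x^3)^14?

2912

General term: C(14,j)·(2x^3)^j·(1/x^3)^(14-j), with x-exponent 3j − 3(14−j) = 6j − 42.
Set 6j − 42 = -24: j = 3.
C(14,3) = 364; 2^3 = 8; 1^11 = 1.
Coefficient = 364 · 8 · 1 = 2912.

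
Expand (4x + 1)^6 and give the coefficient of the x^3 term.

The general term is C(6,j)·(4x)^j·(1)^(6-j); the x^3 term has j = 3.
C(6,3) = 20.
Coefficient = C(6,3) · 4^3 = 20 · 64 = 1280.

1280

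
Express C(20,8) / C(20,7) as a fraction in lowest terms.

13/8

C(n,k+1)/C(n,k) = (n−k)/(k+1) = (20−7)/(7+1) = 13/8.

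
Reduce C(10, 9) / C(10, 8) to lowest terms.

2/9

C(n,k+1)/C(n,k) = (n−k)/(k+1) = (10−8)/(8+1) = 2/9.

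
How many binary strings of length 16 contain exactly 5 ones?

Choose the 5 positions: C(16,5) = 4368.

4368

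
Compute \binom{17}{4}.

2380

C(17,4) = (17·16·15·14) / 4! = 57120 / 24 = 2380.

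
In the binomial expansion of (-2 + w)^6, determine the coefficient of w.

The general term is C(6,j)·(-2)^j·(w)^(6-j); the w^1 term has j = 5.
C(6,5) = 6.
Coefficient = C(6,5) · (-2)^5 = 6 · (-32) = -192.

-192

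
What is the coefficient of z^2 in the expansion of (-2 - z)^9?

-4608

The general term is C(9,j)·(-2)^j·(-z)^(9-j); the z^2 term has j = 7.
C(9,7) = 36.
Coefficient = C(9,7) · (-2)^7 = 36 · (-128) = -4608.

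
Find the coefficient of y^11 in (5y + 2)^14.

The general term is C(14,j)·(5y)^j·(2)^(14-j); the y^11 term has j = 11.
C(14,11) = 364.
Coefficient = C(14,11) · 5^11 · 2^3 = 364 · 48828125 · 8 = 142187500000.

142187500000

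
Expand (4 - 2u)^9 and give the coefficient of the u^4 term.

The general term is C(9,j)·(4)^j·(-2u)^(9-j); the u^4 term has j = 5.
C(9,5) = 126.
Coefficient = C(9,5) · 4^5 · (-2)^4 = 126 · 1024 · 16 = 2064384.

2064384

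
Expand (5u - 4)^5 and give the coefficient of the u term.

6400

The general term is C(5,j)·(5u)^j·(-4)^(5-j); the u^1 term has j = 1.
C(5,1) = 5.
Coefficient = C(5,1) · 5^1 · (-4)^4 = 5 · 5 · 256 = 6400.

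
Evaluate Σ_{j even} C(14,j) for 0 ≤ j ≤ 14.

Half of (1+1)^14 + (1−1)^14 gives the even-index sum: 2^13 = 8192.

8192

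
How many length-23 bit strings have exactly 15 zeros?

Choose the 15 positions: C(23,15) = 490314.

490314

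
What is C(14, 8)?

3003

C(14,8) = C(14,6) by symmetry.
C(14,6) = (14·13·12·11·10·9) / 6! = 2162160 / 720 = 3003.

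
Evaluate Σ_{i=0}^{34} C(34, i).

Setting x = 1 in (1+x)^34 gives Σ C(34,i) = 2^34 = 17179869184.

17179869184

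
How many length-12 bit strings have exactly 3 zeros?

Choose the 3 positions: C(12,3) = 220.

220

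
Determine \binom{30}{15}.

155117520

C(30,15) = (30·29·28·27·26·25·24·23·22·21·20·19·18·17·16) / 15! = 202843204931727360000 / 1307674368000 = 155117520.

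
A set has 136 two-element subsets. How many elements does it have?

17

n(n−1)/2 = 136 ⇒ n(n−1) = 272. Since 17·16 = 272, n = 17.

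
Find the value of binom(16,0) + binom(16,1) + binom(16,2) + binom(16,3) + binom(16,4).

1 + 16 + 120 + 560 + 1820 = 2517.

2517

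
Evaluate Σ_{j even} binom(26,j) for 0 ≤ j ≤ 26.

Even-j terms of row 26 sum to 2^25 = 33554432.

33554432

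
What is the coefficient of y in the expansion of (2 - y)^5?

-80

The general term is C(5,j)·(2)^j·(-y)^(5-j); the y^1 term has j = 4.
C(5,4) = 5.
Coefficient = C(5,4) · 2^4 · (-1)^1 = 5 · 16 · (-1) = -80.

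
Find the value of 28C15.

37442160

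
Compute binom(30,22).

5852925

C(30,22) = C(30,8) by symmetry.
C(30,8) = (30·29·28·27·26·25·24·23) / 8! = 235989936000 / 40320 = 5852925.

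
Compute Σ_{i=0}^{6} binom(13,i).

4096

1 + 13 + 78 + 286 + 715 + 1287 + 1716 = 4096.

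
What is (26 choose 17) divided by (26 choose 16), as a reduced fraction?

C(n,k+1)/C(n,k) = (n−k)/(k+1) = (26−16)/(16+1) = 10/17.

10/17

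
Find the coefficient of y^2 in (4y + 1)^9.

The general term is C(9,j)·(4y)^j·(1)^(9-j); the y^2 term has j = 2.
C(9,2) = 36.
Coefficient = C(9,2) · 4^2 = 36 · 16 = 576.

576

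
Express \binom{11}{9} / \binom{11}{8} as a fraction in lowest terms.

C(n,k+1)/C(n,k) = (n−k)/(k+1) = (11−8)/(8+1) = 3/9 = 1/3.

1/3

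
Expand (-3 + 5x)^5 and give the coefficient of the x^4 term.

The general term is C(5,j)·(-3)^j·(5x)^(5-j); the x^4 term has j = 1.
C(5,1) = 5.
Coefficient = C(5,1) · (-3)^1 · 5^4 = 5 · (-3) · 625 = -9375.

-9375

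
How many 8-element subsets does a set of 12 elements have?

495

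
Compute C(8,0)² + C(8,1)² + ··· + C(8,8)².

12870

Σ C(8,r)² is the coefficient of x^8 in (1+x)^8(1+x)^8 = (1+x)^16, i.e. C(16,8) = 12870.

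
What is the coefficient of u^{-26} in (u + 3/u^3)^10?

196830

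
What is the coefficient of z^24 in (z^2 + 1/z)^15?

General term: C(15,j)·(z^2)^j·(1/z)^(15-j), with z-exponent 2j − 1(15−j) = 3j − 15.
Set 3j − 15 = 24: j = 13.
C(15,13) = 105; 1^13 = 1; 1^2 = 1.
Coefficient = 105 · 1 · 1 = 105.

105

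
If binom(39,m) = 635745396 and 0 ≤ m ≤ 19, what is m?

10

C(39,m) increases on 0 ≤ m ≤ 19. C(39,9) = 211915132 and C(39,10) = 635745396, so m = 10.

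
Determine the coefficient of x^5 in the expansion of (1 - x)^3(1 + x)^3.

0

Coefficient of x^5 = Σ_{j} C(3,j)·(-1)^j·C(3,5-j)·1^(5-j) for j from 2 to 3.
= 3 + (-3) = 0.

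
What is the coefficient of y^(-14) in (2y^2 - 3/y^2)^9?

General term: C(9,j)·(2y^2)^j·(-3/y^2)^(9-j), with y-exponent 2j − 2(9−j) = 4j − 18.
Set 4j − 18 = -14: j = 1.
C(9,1) = 9; 2^1 = 2; (-3)^8 = 6561.
Coefficient = 9 · 2 · 6561 = 118098.

118098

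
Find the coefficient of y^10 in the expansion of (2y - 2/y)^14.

General term: C(14,j)·(2y)^j·(-2/y)^(14-j), with y-exponent 1j − 1(14−j) = 2j − 14.
Set 2j − 14 = 10: j = 12.
C(14,12) = 91; 2^12 = 4096; (-2)^2 = 4.
Coefficient = 91 · 4096 · 4 = 1490944.

1490944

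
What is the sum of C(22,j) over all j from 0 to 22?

The entries of row 22 sum to 2^22 = 4194304.

4194304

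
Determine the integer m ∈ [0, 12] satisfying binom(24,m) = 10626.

4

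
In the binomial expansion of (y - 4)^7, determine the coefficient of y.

28672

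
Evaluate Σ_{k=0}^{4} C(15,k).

1941

1 + 15 + 105 + 455 + 1365 = 1941.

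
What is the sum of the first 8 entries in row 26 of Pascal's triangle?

971712

1 + 26 + 325 + 2600 + 14950 + 65780 + 230230 + 657800 = 971712.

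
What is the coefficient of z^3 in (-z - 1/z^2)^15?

General term: C(15,j)·(-z)^j·(-1/z^2)^(15-j), with z-exponent 1j − 2(15−j) = 3j − 30.
Set 3j − 30 = 3: j = 11.
C(15,11) = 1365; (-1)^11 = -1; (-1)^4 = 1.
Coefficient = 1365 · (-1) · 1 = -1365.

-1365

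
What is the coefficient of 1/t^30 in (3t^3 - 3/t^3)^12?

General term: C(12,j)·(3t^3)^j·(-3/t^3)^(12-j), with t-exponent 3j − 3(12−j) = 6j − 36.
Set 6j − 36 = -30: j = 1.
C(12,1) = 12; 3^1 = 3; (-3)^11 = -177147.
Coefficient = 12 · 3 · (-177147) = -6377292.

-6377292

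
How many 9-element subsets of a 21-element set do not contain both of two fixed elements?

All 9-subsets: C(21,9) = 293930. Those containing both fixed elements: C(19,7) = 50388.
293930 − 50388 = 243542.

243542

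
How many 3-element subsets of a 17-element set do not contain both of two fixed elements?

665

All 3-subsets: C(17,3) = 680. Those containing both fixed elements: C(15,1) = 15.
680 − 15 = 665.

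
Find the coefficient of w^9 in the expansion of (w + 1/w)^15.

General term: C(15,j)·(w)^j·(1/w)^(15-j), with w-exponent 1j − 1(15−j) = 2j − 15.
Set 2j − 15 = 9: j = 12.
C(15,12) = 455; 1^12 = 1; 1^3 = 1.
Coefficient = 455 · 1 · 1 = 455.

455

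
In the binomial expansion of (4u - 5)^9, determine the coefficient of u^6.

The general term is C(9,j)·(4u)^j·(-5)^(9-j); the u^6 term has j = 6.
C(9,6) = 84.
Coefficient = C(9,6) · 4^6 · (-5)^3 = 84 · 4096 · (-125) = -43008000.

-43008000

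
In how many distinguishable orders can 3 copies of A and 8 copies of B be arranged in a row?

165

Choose positions for the A's: C(11,3) = 165.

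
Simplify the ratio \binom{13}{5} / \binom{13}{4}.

C(n,k+1)/C(n,k) = (n−k)/(k+1) = (13−4)/(4+1) = 9/5.

9/5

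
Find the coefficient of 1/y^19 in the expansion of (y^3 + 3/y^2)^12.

2125764

General term: C(12,j)·(y^3)^j·(3/y^2)^(12-j), with y-exponent 3j − 2(12−j) = 5j − 24.
Set 5j − 24 = -19: j = 1.
C(12,1) = 12; 1^1 = 1; 3^11 = 177147.
Coefficient = 12 · 1 · 177147 = 2125764.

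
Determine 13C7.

C(13,7) = C(13,6) by symmetry.
C(13,6) = (13·12·11·10·9·8) / 6! = 1235520 / 720 = 1716.

1716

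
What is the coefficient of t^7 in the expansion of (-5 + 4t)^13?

The general term is C(13,j)·(-5)^j·(4t)^(13-j); the t^7 term has j = 6.
C(13,6) = 1716.
Coefficient = C(13,6) · (-5)^6 · 4^7 = 1716 · 15625 · 16384 = 439296000000.

439296000000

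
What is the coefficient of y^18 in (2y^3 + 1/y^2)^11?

General term: C(11,j)·(2y^3)^j·(1/y^2)^(11-j), with y-exponent 3j − 2(11−j) = 5j − 22.
Set 5j − 22 = 18: j = 8.
C(11,8) = 165; 2^8 = 256; 1^3 = 1.
Coefficient = 165 · 256 · 1 = 42240.

42240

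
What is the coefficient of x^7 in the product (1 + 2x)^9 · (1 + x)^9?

471852

Coefficient of x^7 = Σ_{j} C(9,j)·2^j·C(9,7-j)·1^(7-j) for j from 0 to 7.
= 36 + 1512 + 18144 + 84672 + 169344 + 145152 + 48384 + 4608 = 471852.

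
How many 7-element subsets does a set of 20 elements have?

C(20,7) = (20·19·18·17·16·15·14) / 7! = 390700800 / 5040 = 77520.

77520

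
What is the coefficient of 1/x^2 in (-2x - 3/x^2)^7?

-15120

General term: C(7,j)·(-2x)^j·(-3/x^2)^(7-j), with x-exponent 1j − 2(7−j) = 3j − 14.
Set 3j − 14 = -2: j = 4.
C(7,4) = 35; (-2)^4 = 16; (-3)^3 = -27.
Coefficient = 35 · 16 · (-27) = -15120.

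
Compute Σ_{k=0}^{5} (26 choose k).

83682

1 + 26 + 325 + 2600 + 14950 + 65780 = 83682.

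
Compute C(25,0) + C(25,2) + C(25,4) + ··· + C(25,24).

Half of (1+1)^25 + (1−1)^25 gives the even-index sum: 2^24 = 16777216.

16777216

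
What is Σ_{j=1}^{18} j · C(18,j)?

2359296

Since j·C(18,j) = 18·C(17,j−1), the sum is 18·2^17 = 18·131072 = 2359296.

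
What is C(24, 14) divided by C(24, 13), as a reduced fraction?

11/14

C(n,k+1)/C(n,k) = (n−k)/(k+1) = (24−13)/(13+1) = 11/14.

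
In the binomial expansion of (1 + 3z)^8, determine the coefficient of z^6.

The general term is C(8,j)·(1)^j·(3z)^(8-j); the z^6 term has j = 2.
C(8,2) = 28.
Coefficient = C(8,2) · 3^6 = 28 · 729 = 20412.

20412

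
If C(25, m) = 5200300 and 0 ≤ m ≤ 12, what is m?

C(25,m) increases on 0 ≤ m ≤ 12. C(25,11) = 4457400 and C(25,12) = 5200300, so m = 12.

12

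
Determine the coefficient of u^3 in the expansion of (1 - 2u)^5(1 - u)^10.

-1050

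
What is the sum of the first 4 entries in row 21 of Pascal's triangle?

1562

1 + 21 + 210 + 1330 = 1562.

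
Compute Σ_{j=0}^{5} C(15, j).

4944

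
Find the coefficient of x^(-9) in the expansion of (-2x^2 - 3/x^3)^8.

108864

General term: C(8,j)·(-2x^2)^j·(-3/x^3)^(8-j), with x-exponent 2j − 3(8−j) = 5j − 24.
Set 5j − 24 = -9: j = 3.
C(8,3) = 56; (-2)^3 = -8; (-3)^5 = -243.
Coefficient = 56 · (-8) · (-243) = 108864.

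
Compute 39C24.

C(39,24) = C(39,15) by symmetry.
C(39,15) = (39·38·37·36·35·34·33·32·31·30·29·28·27·26·25) / 15! = 32876032921054202880000 / 1307674368000 = 25140840660.

25140840660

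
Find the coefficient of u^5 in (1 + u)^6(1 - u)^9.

Coefficient of u^5 = Σ_{j} C(6,j)·1^j·C(9,5-j)·(-1)^(5-j) for j from 0 to 5.
= (-126) + 756 + (-1260) + 720 + (-135) + 6 = -39.

-39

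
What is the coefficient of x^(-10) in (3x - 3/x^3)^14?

General term: C(14,j)·(3x)^j·(-3/x^3)^(14-j), with x-exponent 1j − 3(14−j) = 4j − 42.
Set 4j − 42 = -10: j = 8.
C(14,8) = 3003; 3^8 = 6561; (-3)^6 = 729.
Coefficient = 3003 · 6561 · 729 = 14363255907.

14363255907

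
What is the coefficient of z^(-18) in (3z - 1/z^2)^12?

594

General term: C(12,j)·(3z)^j·(-1/z^2)^(12-j), with z-exponent 1j − 2(12−j) = 3j − 24.
Set 3j − 24 = -18: j = 2.
C(12,2) = 66; 3^2 = 9; (-1)^10 = 1.
Coefficient = 66 · 9 · 1 = 594.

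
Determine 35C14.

C(35,14) = (35·34·33·32·31·30·29·28·27·26·25·24·23·22) / 14! = 202250096145377280000 / 87178291200 = 2319959400.

2319959400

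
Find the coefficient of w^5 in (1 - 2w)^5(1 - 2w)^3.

-1792

(1 - 2w)^5(1 - 2w)^3 = (1 - 2w)^8, so the coefficient of w^5 is C(8,5)·(-2)^5 = 56·-32 = -1792.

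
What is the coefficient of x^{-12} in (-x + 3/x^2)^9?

78732

General term: C(9,j)·(-x)^j·(3/x^2)^(9-j), with x-exponent 1j − 2(9−j) = 3j − 18.
Set 3j − 18 = -12: j = 2.
C(9,2) = 36; (-1)^2 = 1; 3^7 = 2187.
Coefficient = 36 · 1 · 2187 = 78732.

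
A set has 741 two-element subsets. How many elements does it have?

n(n−1)/2 = 741 ⇒ n(n−1) = 1482. Since 39·38 = 1482, n = 39.

39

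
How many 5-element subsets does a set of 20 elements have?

C(20,5) = (20·19·18·17·16) / 5! = 1860480 / 120 = 15504.

15504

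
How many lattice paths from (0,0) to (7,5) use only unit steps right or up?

792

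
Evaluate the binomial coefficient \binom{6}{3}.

C(6,3) = (6·5·4) / 3! = 120 / 6 = 20.

20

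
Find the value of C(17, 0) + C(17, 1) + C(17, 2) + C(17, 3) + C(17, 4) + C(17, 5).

9402

1 + 17 + 136 + 680 + 2380 + 6188 = 9402.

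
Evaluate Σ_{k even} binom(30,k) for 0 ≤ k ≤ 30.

536870912

Even-k terms of row 30 sum to 2^29 = 536870912.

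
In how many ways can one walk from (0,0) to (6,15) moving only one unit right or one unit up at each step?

Each path is a sequence of 21 steps with 6 rights: C(21,6) = 54264.

54264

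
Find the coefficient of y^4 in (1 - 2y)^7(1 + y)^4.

Coefficient of y^4 = Σ_{j} C(7,j)·(-2)^j·C(4,4-j)·1^(4-j) for j from 0 to 4.
= 1 + (-56) + 504 + (-1120) + 560 = -111.

-111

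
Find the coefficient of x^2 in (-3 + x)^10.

295245

The general term is C(10,j)·(-3)^j·(x)^(10-j); the x^2 term has j = 8.
C(10,8) = 45.
Coefficient = C(10,8) · (-3)^8 = 45 · 6561 = 295245.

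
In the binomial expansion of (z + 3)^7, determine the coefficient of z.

5103

The general term is C(7,j)·(z)^j·(3)^(7-j); the z^1 term has j = 1.
C(7,1) = 7.
Coefficient = C(7,1) · 3^6 = 7 · 729 = 5103.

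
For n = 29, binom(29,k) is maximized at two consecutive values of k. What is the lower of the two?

14

For odd n = 29, C(29,k) peaks at k = (n−1)/2 and (n+1)/2; the lower is 14.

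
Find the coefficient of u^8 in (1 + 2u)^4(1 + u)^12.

62271

Coefficient of u^8 = Σ_{j} C(4,j)·2^j·C(12,8-j)·1^(8-j) for j from 0 to 4.
= 495 + 6336 + 22176 + 25344 + 7920 = 62271.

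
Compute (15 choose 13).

C(15,13) = C(15,2) by symmetry.
C(15,2) = (15·14) / 2! = 210 / 2 = 105.

105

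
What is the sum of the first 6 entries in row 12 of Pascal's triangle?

1586

1 + 12 + 66 + 220 + 495 + 792 = 1586.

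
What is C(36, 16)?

C(36,16) = (36·35·34·33·32·31·30·29·28·27·26·25·24·23·22·21) / 16! = 152901072685905223680000 / 20922789888000 = 7307872110.

7307872110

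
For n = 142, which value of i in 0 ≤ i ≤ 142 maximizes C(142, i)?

71

C(142,i) is maximized at i = 142/2 = 71.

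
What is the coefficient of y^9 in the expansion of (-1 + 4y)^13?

187432960

The general term is C(13,j)·(-1)^j·(4y)^(13-j); the y^9 term has j = 4.
C(13,4) = 715.
Coefficient = C(13,4) · 4^9 = 715 · 262144 = 187432960.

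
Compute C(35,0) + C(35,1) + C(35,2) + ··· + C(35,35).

34359738368

The entries of row 35 sum to 2^35 = 34359738368.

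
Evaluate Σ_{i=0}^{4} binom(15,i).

1941

1 + 15 + 105 + 455 + 1365 = 1941.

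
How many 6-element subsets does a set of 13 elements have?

C(13,6) = (13·12·11·10·9·8) / 6! = 1235520 / 720 = 1716.

1716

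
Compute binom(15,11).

1365

C(15,11) = C(15,4) by symmetry.
C(15,4) = (15·14·13·12) / 4! = 32760 / 24 = 1365.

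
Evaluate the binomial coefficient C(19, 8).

75582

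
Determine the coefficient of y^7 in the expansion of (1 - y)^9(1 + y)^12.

Coefficient of y^7 = Σ_{j} C(9,j)·(-1)^j·C(12,7-j)·1^(7-j) for j from 0 to 7.
= 792 + (-8316) + 28512 + (-41580) + 27720 + (-8316) + 1008 + (-36) = -216.

-216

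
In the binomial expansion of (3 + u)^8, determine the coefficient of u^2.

The general term is C(8,j)·(3)^j·(u)^(8-j); the u^2 term has j = 6.
C(8,6) = 28.
Coefficient = C(8,6) · 3^6 = 28 · 729 = 20412.

20412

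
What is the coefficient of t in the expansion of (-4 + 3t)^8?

The general term is C(8,j)·(-4)^j·(3t)^(8-j); the t^1 term has j = 7.
C(8,7) = 8.
Coefficient = C(8,7) · (-4)^7 · 3^1 = 8 · (-16384) · 3 = -393216.

-393216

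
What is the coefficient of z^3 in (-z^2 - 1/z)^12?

792

General term: C(12,j)·(-z^2)^j·(-1/z)^(12-j), with z-exponent 2j − 1(12−j) = 3j − 12.
Set 3j − 12 = 3: j = 5.
C(12,5) = 792; (-1)^5 = -1; (-1)^7 = -1.
Coefficient = 792 · (-1) · (-1) = 792.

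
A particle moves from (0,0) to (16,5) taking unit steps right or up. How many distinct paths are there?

20349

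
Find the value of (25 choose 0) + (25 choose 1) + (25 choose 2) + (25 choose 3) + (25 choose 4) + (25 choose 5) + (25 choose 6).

1 + 25 + 300 + 2300 + 12650 + 53130 + 177100 = 245506.

245506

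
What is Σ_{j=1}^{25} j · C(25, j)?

419430400

Differentiating (1+x)^25 and setting x=1: Σ j·C(25,j) = 25·2^24 = 419430400.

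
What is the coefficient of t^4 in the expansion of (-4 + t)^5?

The general term is C(5,j)·(-4)^j·(t)^(5-j); the t^4 term has j = 1.
C(5,1) = 5.
Coefficient = C(5,1) · (-4)^1 = 5 · (-4) = -20.

-20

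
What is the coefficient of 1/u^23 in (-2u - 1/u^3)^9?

General term: C(9,j)·(-2u)^j·(-1/u^3)^(9-j), with u-exponent 1j − 3(9−j) = 4j − 27.
Set 4j − 27 = -23: j = 1.
C(9,1) = 9; (-2)^1 = -2; (-1)^8 = 1.
Coefficient = 9 · (-2) · 1 = -18.

-18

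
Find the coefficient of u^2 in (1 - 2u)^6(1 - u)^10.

Coefficient of u^2 = Σ_{j} C(6,j)·(-2)^j·C(10,2-j)·(-1)^(2-j) for j from 0 to 2.
= 45 + 120 + 60 = 225.

225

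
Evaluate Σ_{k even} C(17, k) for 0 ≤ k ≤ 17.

65536

Even-k terms of row 17 sum to 2^16 = 65536.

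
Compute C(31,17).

C(31,17) = C(31,14) by symmetry.
C(31,14) = (31·30·29·28·27·26·25·24·23·22·21·20·19·18) / 14! = 23118159385601280000 / 87178291200 = 265182525.

265182525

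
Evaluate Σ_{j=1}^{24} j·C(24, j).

201326592

Since j·C(24,j) = 24·C(23,j−1), the sum is 24·2^23 = 24·8388608 = 201326592.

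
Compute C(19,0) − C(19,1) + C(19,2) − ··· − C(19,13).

-8568

The partial alternating sum Σ_{k=0}^{13} (−1)^k C(19,k) = (−1)^13 C(18,13) = -8568.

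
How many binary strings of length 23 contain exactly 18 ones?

Choose the 18 positions: C(23,18) = 33649.

33649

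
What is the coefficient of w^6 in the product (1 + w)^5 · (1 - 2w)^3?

Coefficient of w^6 = Σ_{j} C(5,j)·1^j·C(3,6-j)·(-2)^(6-j) for j from 3 to 5.
= (-80) + 60 + (-6) = -26.

-26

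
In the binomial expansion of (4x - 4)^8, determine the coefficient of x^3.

-3670016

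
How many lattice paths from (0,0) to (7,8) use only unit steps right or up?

Each path is a sequence of 15 steps with 7 rights: C(15,7) = 6435.

6435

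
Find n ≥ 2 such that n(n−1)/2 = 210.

21

n(n−1)/2 = 210 ⇒ n(n−1) = 420. Since 21·20 = 420, n = 21.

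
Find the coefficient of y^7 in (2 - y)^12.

-25344

The general term is C(12,j)·(2)^j·(-y)^(12-j); the y^7 term has j = 5.
C(12,5) = 792.
Coefficient = C(12,5) · 2^5 · (-1)^7 = 792 · 32 · (-1) = -25344.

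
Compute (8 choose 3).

56

C(8,3) = (8·7·6) / 3! = 336 / 6 = 56.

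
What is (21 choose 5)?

C(21,5) = (21·20·19·18·17) / 5! = 2441880 / 120 = 20349.

20349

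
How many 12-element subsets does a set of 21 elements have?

293930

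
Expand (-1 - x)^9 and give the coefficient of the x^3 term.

The general term is C(9,j)·(-1)^j·(-x)^(9-j); the x^3 term has j = 6.
C(9,6) = 84.
Coefficient = C(9,6) · (-1)^3 = 84 · (-1) = -84.

-84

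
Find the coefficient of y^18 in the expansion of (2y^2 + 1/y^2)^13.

159744

General term: C(13,j)·(2y^2)^j·(1/y^2)^(13-j), with y-exponent 2j − 2(13−j) = 4j − 26.
Set 4j − 26 = 18: j = 11.
C(13,11) = 78; 2^11 = 2048; 1^2 = 1.
Coefficient = 78 · 2048 · 1 = 159744.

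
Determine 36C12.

C(36,12) = (36·35·34·33·32·31·30·29·28·27·26·25) / 12! = 599555620984320000 / 479001600 = 1251677700.

1251677700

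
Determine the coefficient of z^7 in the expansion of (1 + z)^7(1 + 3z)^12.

Coefficient of z^7 = Σ_{j} C(7,j)·1^j·C(12,7-j)·3^(7-j) for j from 0 to 7.
= 1732104 + 4715172 + 4041576 + 1403325 + 207900 + 12474 + 252 + 1 = 12112804.

12112804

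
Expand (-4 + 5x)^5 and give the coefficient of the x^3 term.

20000

The general term is C(5,j)·(-4)^j·(5x)^(5-j); the x^3 term has j = 2.
C(5,2) = 10.
Coefficient = C(5,2) · (-4)^2 · 5^3 = 10 · 16 · 125 = 20000.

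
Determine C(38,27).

1203322288

C(38,27) = C(38,11) by symmetry.
C(38,11) = (38·37·36·35·34·33·32·31·30·29·28) / 11! = 48032775105638400 / 39916800 = 1203322288.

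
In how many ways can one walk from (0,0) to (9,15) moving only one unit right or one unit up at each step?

1307504

Each path is a sequence of 24 steps with 9 rights: C(24,9) = 1307504.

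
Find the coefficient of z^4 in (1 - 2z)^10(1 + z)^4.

Coefficient of z^4 = Σ_{j} C(10,j)·(-2)^j·C(4,4-j)·1^(4-j) for j from 0 to 4.
= 1 + (-80) + 1080 + (-3840) + 3360 = 521.

521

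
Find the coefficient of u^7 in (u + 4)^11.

The general term is C(11,j)·(u)^j·(4)^(11-j); the u^7 term has j = 7.
C(11,7) = 330.
Coefficient = C(11,7) · 4^4 = 330 · 256 = 84480.

84480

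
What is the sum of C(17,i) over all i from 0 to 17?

The entries of row 17 sum to 2^17 = 131072.

131072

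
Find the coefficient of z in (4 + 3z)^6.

The general term is C(6,j)·(4)^j·(3z)^(6-j); the z^1 term has j = 5.
C(6,5) = 6.
Coefficient = C(6,5) · 4^5 · 3^1 = 6 · 1024 · 3 = 18432.

18432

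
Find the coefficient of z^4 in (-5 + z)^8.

The general term is C(8,j)·(-5)^j·(z)^(8-j); the z^4 term has j = 4.
C(8,4) = 70.
Coefficient = C(8,4) · (-5)^4 = 70 · 625 = 43750.

43750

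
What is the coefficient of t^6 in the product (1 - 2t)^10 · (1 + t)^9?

1428

Coefficient of t^6 = Σ_{j} C(10,j)·(-2)^j·C(9,6-j)·1^(6-j) for j from 0 to 6.
= 84 + (-2520) + 22680 + (-80640) + 120960 + (-72576) + 13440 = 1428.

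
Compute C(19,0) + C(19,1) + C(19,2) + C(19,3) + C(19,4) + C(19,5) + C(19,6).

43796

1 + 19 + 171 + 969 + 3876 + 11628 + 27132 = 43796.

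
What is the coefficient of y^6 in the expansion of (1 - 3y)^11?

336798

The general term is C(11,j)·(1)^j·(-3y)^(11-j); the y^6 term has j = 5.
C(11,5) = 462.
Coefficient = C(11,5) · (-3)^6 = 462 · 729 = 336798.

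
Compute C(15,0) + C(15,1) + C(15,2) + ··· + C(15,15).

32768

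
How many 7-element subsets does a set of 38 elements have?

C(38,7) = (38·37·36·35·34·33·32) / 7! = 63606090240 / 5040 = 12620256.

12620256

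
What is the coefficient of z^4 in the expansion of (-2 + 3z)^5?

-810

The general term is C(5,j)·(-2)^j·(3z)^(5-j); the z^4 term has j = 1.
C(5,1) = 5.
Coefficient = C(5,1) · (-2)^1 · 3^4 = 5 · (-2) · 81 = -810.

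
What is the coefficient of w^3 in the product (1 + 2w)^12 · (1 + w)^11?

Coefficient of w^3 = Σ_{j} C(12,j)·2^j·C(11,3-j)·1^(3-j) for j from 0 to 3.
= 165 + 1320 + 2904 + 1760 = 6149.

6149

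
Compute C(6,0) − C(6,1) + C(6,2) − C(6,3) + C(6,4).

5

The partial alternating sum Σ_{k=0}^{4} (−1)^k C(6,k) = (−1)^4 C(5,4) = 5.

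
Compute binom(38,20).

33578000610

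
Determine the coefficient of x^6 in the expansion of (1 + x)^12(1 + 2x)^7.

Coefficient of x^6 = Σ_{j} C(12,j)·1^j·C(7,6-j)·2^(6-j) for j from 0 to 6.
= 448 + 8064 + 36960 + 61600 + 41580 + 11088 + 924 = 160664.

160664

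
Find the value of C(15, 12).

C(15,12) = C(15,3) by symmetry.
C(15,3) = (15·14·13) / 3! = 2730 / 6 = 455.

455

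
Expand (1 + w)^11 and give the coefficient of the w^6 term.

The general term is C(11,j)·(1)^j·(w)^(11-j); the w^6 term has j = 5.
C(11,5) = 462.
Coefficient = C(11,5) = 462.

462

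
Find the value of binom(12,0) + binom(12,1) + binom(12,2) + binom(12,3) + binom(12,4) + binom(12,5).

1586

1 + 12 + 66 + 220 + 495 + 792 = 1586.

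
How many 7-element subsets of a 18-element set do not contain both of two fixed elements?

All 7-subsets: C(18,7) = 31824. Those containing both fixed elements: C(16,5) = 4368.
31824 − 4368 = 27456.

27456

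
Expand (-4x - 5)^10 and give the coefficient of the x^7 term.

The general term is C(10,j)·(-4x)^j·(-5)^(10-j); the x^7 term has j = 7.
C(10,7) = 120.
Coefficient = C(10,7) · (-4)^7 · (-5)^3 = 120 · (-16384) · (-125) = 245760000.

245760000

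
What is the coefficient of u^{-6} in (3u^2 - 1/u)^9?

27

General term: C(9,j)·(3u^2)^j·(-1/u)^(9-j), with u-exponent 2j − 1(9−j) = 3j − 9.
Set 3j − 9 = -6: j = 1.
C(9,1) = 9; 3^1 = 3; (-1)^8 = 1.
Coefficient = 9 · 3 · 1 = 27.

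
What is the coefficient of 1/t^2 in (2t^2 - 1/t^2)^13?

General term: C(13,j)·(2t^2)^j·(-1/t^2)^(13-j), with t-exponent 2j − 2(13−j) = 4j − 26.
Set 4j − 26 = -2: j = 6.
C(13,6) = 1716; 2^6 = 64; (-1)^7 = -1.
Coefficient = 1716 · 64 · (-1) = -109824.

-109824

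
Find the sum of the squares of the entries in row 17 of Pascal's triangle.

2333606220

By Vandermonde's identity, Σ C(17,i)² = C(34,17) = 2333606220.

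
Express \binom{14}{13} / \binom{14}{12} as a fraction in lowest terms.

C(n,k+1)/C(n,k) = (n−k)/(k+1) = (14−12)/(12+1) = 2/13.

2/13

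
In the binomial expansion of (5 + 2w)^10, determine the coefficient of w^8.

288000

The general term is C(10,j)·(5)^j·(2w)^(10-j); the w^8 term has j = 2.
C(10,2) = 45.
Coefficient = C(10,2) · 5^2 · 2^8 = 45 · 25 · 256 = 288000.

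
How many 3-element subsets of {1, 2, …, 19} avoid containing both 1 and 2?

952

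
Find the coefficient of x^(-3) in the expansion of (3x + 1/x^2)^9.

General term: C(9,j)·(3x)^j·(1/x^2)^(9-j), with x-exponent 1j − 2(9−j) = 3j − 18.
Set 3j − 18 = -3: j = 5.
C(9,5) = 126; 3^5 = 243; 1^4 = 1.
Coefficient = 126 · 243 · 1 = 30618.

30618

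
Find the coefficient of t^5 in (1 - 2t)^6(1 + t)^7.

Coefficient of t^5 = Σ_{j} C(6,j)·(-2)^j·C(7,5-j)·1^(5-j) for j from 0 to 5.
= 21 + (-420) + 2100 + (-3360) + 1680 + (-192) = -171.

-171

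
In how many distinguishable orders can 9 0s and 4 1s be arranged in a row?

715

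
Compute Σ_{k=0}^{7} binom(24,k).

536155

1 + 24 + 276 + 2024 + 10626 + 42504 + 134596 + 346104 = 536155.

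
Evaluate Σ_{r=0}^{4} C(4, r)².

By Vandermonde's identity, Σ C(4,r)² = C(8,4) = 70.

70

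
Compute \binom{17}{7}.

19448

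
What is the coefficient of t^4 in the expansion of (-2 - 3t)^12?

10264320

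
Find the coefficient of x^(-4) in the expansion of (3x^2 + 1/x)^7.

General term: C(7,j)·(3x^2)^j·(1/x)^(7-j), with x-exponent 2j − 1(7−j) = 3j − 7.
Set 3j − 7 = -4: j = 1.
C(7,1) = 7; 3^1 = 3; 1^6 = 1.
Coefficient = 7 · 3 · 1 = 21.

21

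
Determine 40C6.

C(40,6) = (40·39·38·37·36·35) / 6! = 2763633600 / 720 = 3838380.

3838380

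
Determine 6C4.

15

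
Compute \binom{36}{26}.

C(36,26) = C(36,10) by symmetry.
C(36,10) = (36·35·34·33·32·31·30·29·28·27) / 10! = 922393263052800 / 3628800 = 254186856.

254186856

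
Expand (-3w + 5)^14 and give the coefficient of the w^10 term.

The general term is C(14,j)·(-3w)^j·(5)^(14-j); the w^10 term has j = 10.
C(14,10) = 1001.
Coefficient = C(14,10) · (-3)^10 · 5^4 = 1001 · 59049 · 625 = 36942530625.

36942530625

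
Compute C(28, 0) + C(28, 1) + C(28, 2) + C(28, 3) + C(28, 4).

24158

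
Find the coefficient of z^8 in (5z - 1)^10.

17578125

The general term is C(10,j)·(5z)^j·(-1)^(10-j); the z^8 term has j = 8.
C(10,8) = 45.
Coefficient = C(10,8) · 5^8 = 45 · 390625 = 17578125.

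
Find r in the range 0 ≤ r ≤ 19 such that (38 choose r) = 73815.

C(38,r) increases on 0 ≤ r ≤ 19. C(38,3) = 8436 and C(38,4) = 73815, so r = 4.

4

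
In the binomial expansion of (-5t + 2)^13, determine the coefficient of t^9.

-22343750000

The general term is C(13,j)·(-5t)^j·(2)^(13-j); the t^9 term has j = 9.
C(13,9) = 715.
Coefficient = C(13,9) · (-5)^9 · 2^4 = 715 · (-1953125) · 16 = -22343750000.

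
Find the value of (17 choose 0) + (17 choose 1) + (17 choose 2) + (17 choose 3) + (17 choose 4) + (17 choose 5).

1 + 17 + 136 + 680 + 2380 + 6188 = 9402.

9402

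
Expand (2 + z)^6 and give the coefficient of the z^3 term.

The general term is C(6,j)·(2)^j·(z)^(6-j); the z^3 term has j = 3.
C(6,3) = 20.
Coefficient = C(6,3) · 2^3 = 20 · 8 = 160.

160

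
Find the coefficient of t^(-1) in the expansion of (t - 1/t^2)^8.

-56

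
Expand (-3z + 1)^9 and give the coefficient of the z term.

The general term is C(9,j)·(-3z)^j·(1)^(9-j); the z^1 term has j = 1.
C(9,1) = 9.
Coefficient = C(9,1) · (-3)^1 = 9 · (-3) = -27.

-27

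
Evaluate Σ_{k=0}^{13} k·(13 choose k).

53248

Since k·C(13,k) = 13·C(12,k−1), the sum is 13·2^12 = 13·4096 = 53248.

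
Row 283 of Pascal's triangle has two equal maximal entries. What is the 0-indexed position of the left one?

141

For odd n = 283, C(283,j) peaks at j = (n−1)/2 and (n+1)/2; the smaller is 141.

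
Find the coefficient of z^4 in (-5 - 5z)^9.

The general term is C(9,j)·(-5)^j·(-5z)^(9-j); the z^4 term has j = 5.
C(9,5) = 126.
Coefficient = C(9,5) · (-5)^5 · (-5)^4 = 126 · (-3125) · 625 = -246093750.

-246093750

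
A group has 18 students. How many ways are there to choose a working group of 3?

816

This is C(18,3) = 816.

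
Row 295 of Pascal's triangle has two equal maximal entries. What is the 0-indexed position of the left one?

147

For odd n = 295, C(295,k) peaks at k = (n−1)/2 and (n+1)/2; the lower is 147.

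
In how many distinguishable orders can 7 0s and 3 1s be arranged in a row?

Choose positions for the 0s: C(10,7) = 120.

120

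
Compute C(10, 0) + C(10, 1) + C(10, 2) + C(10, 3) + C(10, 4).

1 + 10 + 45 + 120 + 210 = 386.

386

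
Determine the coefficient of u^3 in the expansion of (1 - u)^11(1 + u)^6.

20

Coefficient of u^3 = Σ_{j} C(11,j)·(-1)^j·C(6,3-j)·1^(3-j) for j from 0 to 3.
= 20 + (-165) + 330 + (-165) = 20.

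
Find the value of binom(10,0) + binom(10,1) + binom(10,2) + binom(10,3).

1 + 10 + 45 + 120 = 176.

176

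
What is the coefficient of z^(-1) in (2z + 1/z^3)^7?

672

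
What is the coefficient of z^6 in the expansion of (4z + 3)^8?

The general term is C(8,j)·(4z)^j·(3)^(8-j); the z^6 term has j = 6.
C(8,6) = 28.
Coefficient = C(8,6) · 4^6 · 3^2 = 28 · 4096 · 9 = 1032192.

1032192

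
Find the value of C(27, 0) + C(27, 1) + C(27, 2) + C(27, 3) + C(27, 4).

20854

1 + 27 + 351 + 2925 + 17550 = 20854.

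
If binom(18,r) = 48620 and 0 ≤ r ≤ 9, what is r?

C(18,r) increases on 0 ≤ r ≤ 9. C(18,8) = 43758 and C(18,9) = 48620, so r = 9.

9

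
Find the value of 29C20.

C(29,20) = C(29,9) by symmetry.
C(29,9) = (29·28·27·26·25·24·23·22·21) / 9! = 3634245014400 / 362880 = 10015005.

10015005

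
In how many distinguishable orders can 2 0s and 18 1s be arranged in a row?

Choose positions for the 0s: C(20,2) = 190.

190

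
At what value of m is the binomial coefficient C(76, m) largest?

38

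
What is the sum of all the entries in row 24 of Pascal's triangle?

Setting x = 1 in (1+x)^24 gives Σ C(24,i) = 2^24 = 16777216.

16777216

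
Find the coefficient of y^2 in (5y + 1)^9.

900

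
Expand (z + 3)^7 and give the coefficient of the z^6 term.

The general term is C(7,j)·(z)^j·(3)^(7-j); the z^6 term has j = 6.
C(7,6) = 7.
Coefficient = C(7,6) · 3^1 = 7 · 3 = 21.

21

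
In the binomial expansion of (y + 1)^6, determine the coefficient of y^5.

The general term is C(6,j)·(y)^j·(1)^(6-j); the y^5 term has j = 5.
C(6,5) = 6.
Coefficient = C(6,5) = 6.

6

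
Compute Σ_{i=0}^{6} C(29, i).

1 + 29 + 406 + 3654 + 23751 + 118755 + 475020 = 621616.

621616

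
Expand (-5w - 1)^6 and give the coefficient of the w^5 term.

The general term is C(6,j)·(-5w)^j·(-1)^(6-j); the w^5 term has j = 5.
C(6,5) = 6.
Coefficient = C(6,5) · (-5)^5 · (-1)^1 = 6 · (-3125) · (-1) = 18750.

18750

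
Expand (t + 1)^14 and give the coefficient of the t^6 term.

The general term is C(14,j)·(t)^j·(1)^(14-j); the t^6 term has j = 6.
C(14,6) = 3003.
Coefficient = C(14,6) = 3003.

3003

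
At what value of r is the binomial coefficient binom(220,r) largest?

C(220,r) is maximized at r = 220/2 = 110.

110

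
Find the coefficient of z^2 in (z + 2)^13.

The general term is C(13,j)·(z)^j·(2)^(13-j); the z^2 term has j = 2.
C(13,2) = 78.
Coefficient = C(13,2) · 2^11 = 78 · 2048 = 159744.

159744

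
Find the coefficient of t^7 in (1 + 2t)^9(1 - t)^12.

Coefficient of t^7 = Σ_{j} C(9,j)·2^j·C(12,7-j)·(-1)^(7-j) for j from 0 to 7.
= (-792) + 16632 + (-114048) + 332640 + (-443520) + 266112 + (-64512) + 4608 = -2880.

-2880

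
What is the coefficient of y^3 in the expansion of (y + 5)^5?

250

The general term is C(5,j)·(y)^j·(5)^(5-j); the y^3 term has j = 3.
C(5,3) = 10.
Coefficient = C(5,3) · 5^2 = 10 · 25 = 250.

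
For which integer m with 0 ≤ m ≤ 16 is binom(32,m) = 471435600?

C(32,m) increases on 0 ≤ m ≤ 16. C(32,13) = 347373600 and C(32,14) = 471435600, so m = 14.

14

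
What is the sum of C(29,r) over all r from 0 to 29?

536870912

The entries of row 29 sum to 2^29 = 536870912.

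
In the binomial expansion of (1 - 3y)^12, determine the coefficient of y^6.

673596

The general term is C(12,j)·(1)^j·(-3y)^(12-j); the y^6 term has j = 6.
C(12,6) = 924.
Coefficient = C(12,6) · (-3)^6 = 924 · 729 = 673596.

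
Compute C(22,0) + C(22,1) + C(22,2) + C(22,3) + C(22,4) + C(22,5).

35443

1 + 22 + 231 + 1540 + 7315 + 26334 = 35443.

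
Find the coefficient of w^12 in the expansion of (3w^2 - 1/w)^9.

General term: C(9,j)·(3w^2)^j·(-1/w)^(9-j), with w-exponent 2j − 1(9−j) = 3j − 9.
Set 3j − 9 = 12: j = 7.
C(9,7) = 36; 3^7 = 2187; (-1)^2 = 1.
Coefficient = 36 · 2187 · 1 = 78732.

78732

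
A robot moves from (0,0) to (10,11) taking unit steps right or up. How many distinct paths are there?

Each path is a sequence of 21 steps with 10 rights: C(21,10) = 352716.

352716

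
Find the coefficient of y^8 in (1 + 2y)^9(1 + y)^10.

Coefficient of y^8 = Σ_{j} C(9,j)·2^j·C(10,8-j)·1^(8-j) for j from 0 to 8.
= 45 + 2160 + 30240 + 169344 + 423360 + 483840 + 241920 + 46080 + 2304 = 1399293.

1399293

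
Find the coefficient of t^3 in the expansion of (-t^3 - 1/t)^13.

-715

General term: C(13,j)·(-t^3)^j·(-1/t)^(13-j), with t-exponent 3j − 1(13−j) = 4j − 13.
Set 4j − 13 = 3: j = 4.
C(13,4) = 715; (-1)^4 = 1; (-1)^9 = -1.
Coefficient = 715 · 1 · (-1) = -715.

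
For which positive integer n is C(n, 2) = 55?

11

n(n−1)/2 = 55 ⇒ n(n−1) = 110. Since 11·10 = 110, n = 11.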